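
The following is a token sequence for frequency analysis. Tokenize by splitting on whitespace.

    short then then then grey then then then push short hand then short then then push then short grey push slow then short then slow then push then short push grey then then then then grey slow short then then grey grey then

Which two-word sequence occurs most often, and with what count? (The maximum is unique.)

Bigram frequencies (highest first):
  then then: 9
  short then: 4
  then short: 4
  then grey: 3
  grey then: 3
  then push: 3
  … (14 more, each ≤ 2)

"then then", 9 times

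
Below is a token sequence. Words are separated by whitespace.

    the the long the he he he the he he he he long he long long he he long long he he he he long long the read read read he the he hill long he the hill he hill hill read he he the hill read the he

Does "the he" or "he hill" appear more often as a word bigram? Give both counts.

"the he": 4 occurrences
"he hill": 2 occurrences

"the he" (4 vs 2)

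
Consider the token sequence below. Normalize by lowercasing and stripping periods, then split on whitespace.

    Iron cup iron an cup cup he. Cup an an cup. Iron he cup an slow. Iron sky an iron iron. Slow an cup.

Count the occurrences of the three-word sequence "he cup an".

2

Scanning the 22 overlapping trigram windows for "he cup an":
  position 7–9: he cup an
  position 13–15: he cup an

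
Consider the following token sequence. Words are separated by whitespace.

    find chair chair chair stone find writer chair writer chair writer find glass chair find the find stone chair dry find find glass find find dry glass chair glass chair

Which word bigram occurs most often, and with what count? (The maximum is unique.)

"glass chair", 3 times

Bigram frequencies (highest first):
  glass chair: 3
  chair chair: 2
  writer chair: 2
  chair writer: 2
  find glass: 2
  find find: 2
  … (16 more, each ≤ 1)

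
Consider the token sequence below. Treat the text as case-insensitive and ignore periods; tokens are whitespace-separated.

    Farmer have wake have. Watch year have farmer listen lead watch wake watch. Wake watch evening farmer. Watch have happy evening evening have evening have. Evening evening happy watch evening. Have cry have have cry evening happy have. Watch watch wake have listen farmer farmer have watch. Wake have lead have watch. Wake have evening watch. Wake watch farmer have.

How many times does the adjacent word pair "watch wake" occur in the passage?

6

Scanning the 59 overlapping bigram windows for "watch wake":
  position 11–12: watch wake
  position 13–14: watch wake
  position 40–41: watch wake
  position 47–48: watch wake
  position 52–53: watch wake
  position 56–57: watch wake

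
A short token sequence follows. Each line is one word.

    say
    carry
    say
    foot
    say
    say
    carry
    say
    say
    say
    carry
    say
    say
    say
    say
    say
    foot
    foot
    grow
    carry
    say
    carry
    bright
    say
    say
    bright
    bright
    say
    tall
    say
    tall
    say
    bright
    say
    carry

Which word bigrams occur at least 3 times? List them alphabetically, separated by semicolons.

Bigram counts meeting the condition (at least 3 times):
  bright say: 3
  carry say: 4
  say carry: 5
  say say: 8

bright say; carry say; say carry; say say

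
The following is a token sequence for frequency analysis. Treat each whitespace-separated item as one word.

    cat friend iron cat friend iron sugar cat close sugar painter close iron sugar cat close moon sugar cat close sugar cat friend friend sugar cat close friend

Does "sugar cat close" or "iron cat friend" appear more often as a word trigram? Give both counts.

"sugar cat close" (4 vs 1)

"sugar cat close": 4 occurrences
"iron cat friend": 1 occurrence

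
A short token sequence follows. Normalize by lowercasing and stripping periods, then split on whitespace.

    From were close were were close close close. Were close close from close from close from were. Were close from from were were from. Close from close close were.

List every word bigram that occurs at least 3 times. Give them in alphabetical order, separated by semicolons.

close close; close from; close were; from close; from were; were close; were were

Bigram counts meeting the condition (at least 3 times):
  close close: 4
  close from: 5
  close were: 3
  from close: 4
  from were: 3
  were close: 4
  were were: 3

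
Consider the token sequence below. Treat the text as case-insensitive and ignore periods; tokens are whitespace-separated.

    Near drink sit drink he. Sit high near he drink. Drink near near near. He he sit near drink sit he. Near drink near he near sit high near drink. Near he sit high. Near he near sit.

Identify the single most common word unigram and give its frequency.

Unigram frequencies (highest first):
  near: 13
  he: 8
  drink: 7
  sit: 7
  high: 3

"near", 13 times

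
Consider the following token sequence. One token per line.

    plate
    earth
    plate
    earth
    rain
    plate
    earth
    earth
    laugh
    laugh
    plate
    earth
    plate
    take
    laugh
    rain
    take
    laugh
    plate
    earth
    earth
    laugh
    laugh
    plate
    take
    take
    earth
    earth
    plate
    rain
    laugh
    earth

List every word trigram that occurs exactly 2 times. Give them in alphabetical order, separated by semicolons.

Trigram counts meeting the condition (exactly 2 times):
  earth earth laugh: 2
  earth laugh laugh: 2
  laugh laugh plate: 2
  laugh plate earth: 2
  plate earth earth: 2
  plate earth plate: 2

earth earth laugh; earth laugh laugh; laugh laugh plate; laugh plate earth; plate earth earth; plate earth plate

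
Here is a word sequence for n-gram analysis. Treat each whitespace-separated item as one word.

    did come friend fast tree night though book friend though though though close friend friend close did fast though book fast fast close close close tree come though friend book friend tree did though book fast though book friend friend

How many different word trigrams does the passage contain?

35

40 tokens → 38 trigram windows in total.
Repeated trigrams (each contributes count−1 duplicates):
  fast though book: 2
  though book fast: 2
  though book friend: 2
3 duplicate windows → 38 − 3 = 35 distinct.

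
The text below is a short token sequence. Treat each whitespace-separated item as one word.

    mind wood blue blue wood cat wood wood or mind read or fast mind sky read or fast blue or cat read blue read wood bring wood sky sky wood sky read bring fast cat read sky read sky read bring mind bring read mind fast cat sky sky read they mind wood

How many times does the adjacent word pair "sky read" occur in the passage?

Scanning the 52 overlapping bigram windows for "sky read":
  position 15–16: sky read
  position 31–32: sky read
  position 37–38: sky read
  position 39–40: sky read
  position 49–50: sky read

5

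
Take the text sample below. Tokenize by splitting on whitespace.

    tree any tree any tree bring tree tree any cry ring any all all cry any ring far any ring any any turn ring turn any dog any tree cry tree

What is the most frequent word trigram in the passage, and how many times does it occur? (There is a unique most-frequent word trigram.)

Trigram frequencies (highest first):
  tree any tree: 2
  any tree any: 1
  any tree bring: 1
  tree bring tree: 1
  bring tree tree: 1
  tree tree any: 1
  … (22 more, each ≤ 1)

"tree any tree", 2 times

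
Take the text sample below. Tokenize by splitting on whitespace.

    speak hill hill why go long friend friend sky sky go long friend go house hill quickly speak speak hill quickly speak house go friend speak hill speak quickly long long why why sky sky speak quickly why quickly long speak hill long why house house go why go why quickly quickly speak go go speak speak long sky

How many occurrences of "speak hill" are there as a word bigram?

4

Scanning the 58 overlapping bigram windows for "speak hill":
  position 1–2: speak hill
  position 19–20: speak hill
  position 26–27: speak hill
  position 41–42: speak hill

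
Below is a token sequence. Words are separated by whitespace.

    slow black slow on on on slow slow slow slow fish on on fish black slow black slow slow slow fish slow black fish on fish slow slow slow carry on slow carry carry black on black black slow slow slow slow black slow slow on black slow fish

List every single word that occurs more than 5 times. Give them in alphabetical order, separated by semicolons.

black; fish; on; slow

Unigram counts meeting the condition (more than 5 times):
  black: 9
  fish: 6
  on: 9
  slow: 22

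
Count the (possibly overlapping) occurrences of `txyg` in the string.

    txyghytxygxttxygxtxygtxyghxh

5

Sliding a length-4 window over the 28 characters (25 positions):
  position 1–4: txyg
  position 7–10: txyg
  position 13–16: txyg
  position 18–21: txyg
  position 22–25: txyg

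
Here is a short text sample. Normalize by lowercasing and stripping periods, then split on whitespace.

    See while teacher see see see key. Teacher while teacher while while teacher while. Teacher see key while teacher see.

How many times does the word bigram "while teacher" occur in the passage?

5

Scanning the 19 overlapping bigram windows for "while teacher":
  position 2–3: while teacher
  position 9–10: while teacher
  position 12–13: while teacher
  position 14–15: while teacher
  position 18–19: while teacher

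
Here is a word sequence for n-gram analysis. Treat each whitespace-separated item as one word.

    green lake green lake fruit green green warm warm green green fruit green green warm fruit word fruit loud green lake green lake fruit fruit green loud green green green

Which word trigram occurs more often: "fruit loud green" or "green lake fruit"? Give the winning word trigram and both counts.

"green lake fruit" (2 vs 1)

"fruit loud green": 1 occurrence
"green lake fruit": 2 occurrences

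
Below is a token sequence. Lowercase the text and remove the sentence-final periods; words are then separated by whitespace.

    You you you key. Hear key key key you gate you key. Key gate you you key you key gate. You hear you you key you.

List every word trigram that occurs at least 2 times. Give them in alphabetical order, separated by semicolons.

Trigram counts meeting the condition (at least 2 times):
  key gate you: 2
  you key you: 2
  you you key: 3

key gate you; you key you; you you key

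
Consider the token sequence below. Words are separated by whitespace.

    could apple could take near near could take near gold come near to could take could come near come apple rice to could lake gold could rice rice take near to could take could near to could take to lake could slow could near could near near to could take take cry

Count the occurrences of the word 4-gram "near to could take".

4

Scanning the 49 overlapping 4-gram windows for "near to could take":
  position 12–15: near to could take
  position 30–33: near to could take
  position 35–38: near to could take
  position 47–50: near to could take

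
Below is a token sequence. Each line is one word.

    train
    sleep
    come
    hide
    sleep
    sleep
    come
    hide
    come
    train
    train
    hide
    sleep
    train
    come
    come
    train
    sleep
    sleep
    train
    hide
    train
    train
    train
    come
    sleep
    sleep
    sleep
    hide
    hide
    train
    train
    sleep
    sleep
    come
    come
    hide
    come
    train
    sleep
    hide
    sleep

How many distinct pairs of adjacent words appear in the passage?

42 tokens → 41 bigram windows in total.
Repeated bigrams (each contributes count−1 duplicates):
  sleep sleep: 5
  train sleep: 4
  train train: 4
  come hide: 3
  come train: 3
  hide sleep: 3
  sleep come: 3
  come come: 2
  … (6 more repeated)
25 duplicate windows → 41 − 25 = 16 distinct.

16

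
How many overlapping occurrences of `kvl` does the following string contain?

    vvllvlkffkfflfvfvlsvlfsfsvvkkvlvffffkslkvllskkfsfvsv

Sliding a length-3 window over the 52 characters (50 positions):
  position 29–31: kvl
  position 40–42: kvl

2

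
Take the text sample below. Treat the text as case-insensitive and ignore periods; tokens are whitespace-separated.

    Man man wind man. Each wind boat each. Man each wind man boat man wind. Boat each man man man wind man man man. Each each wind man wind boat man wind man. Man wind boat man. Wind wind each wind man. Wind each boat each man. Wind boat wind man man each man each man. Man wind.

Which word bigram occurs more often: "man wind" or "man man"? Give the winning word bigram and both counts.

"man wind": 10 occurrences
"man man": 8 occurrences

"man wind" (10 vs 8)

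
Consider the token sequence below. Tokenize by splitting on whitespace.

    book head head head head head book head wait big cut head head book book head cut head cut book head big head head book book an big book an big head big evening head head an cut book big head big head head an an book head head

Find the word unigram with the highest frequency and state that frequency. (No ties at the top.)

Unigram frequencies (highest first):
  head: 21
  book: 10
  big: 7
  an: 5
  cut: 4
  wait: 1
  … (1 more, each ≤ 1)

"head", 21 times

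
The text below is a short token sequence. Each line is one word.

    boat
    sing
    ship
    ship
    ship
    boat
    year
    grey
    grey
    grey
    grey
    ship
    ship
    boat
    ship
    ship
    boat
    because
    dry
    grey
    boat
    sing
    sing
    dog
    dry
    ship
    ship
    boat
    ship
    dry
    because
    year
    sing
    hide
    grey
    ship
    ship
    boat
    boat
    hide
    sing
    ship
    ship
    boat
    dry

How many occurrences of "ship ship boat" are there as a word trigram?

Scanning the 43 overlapping trigram windows for "ship ship boat":
  position 4–6: ship ship boat
  position 12–14: ship ship boat
  position 15–17: ship ship boat
  position 26–28: ship ship boat
  position 36–38: ship ship boat
  position 42–44: ship ship boat

6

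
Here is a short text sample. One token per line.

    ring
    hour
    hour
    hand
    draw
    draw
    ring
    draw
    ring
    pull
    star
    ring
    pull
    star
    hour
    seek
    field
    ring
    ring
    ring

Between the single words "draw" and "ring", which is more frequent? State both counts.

"ring" (7 vs 3)

"draw": 3 occurrences
"ring": 7 occurrences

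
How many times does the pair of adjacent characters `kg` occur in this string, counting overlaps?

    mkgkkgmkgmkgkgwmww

Sliding a length-2 window over the 18 characters (17 positions):
  position 2–3: kg
  position 5–6: kg
  position 8–9: kg
  position 11–12: kg
  position 13–14: kg

5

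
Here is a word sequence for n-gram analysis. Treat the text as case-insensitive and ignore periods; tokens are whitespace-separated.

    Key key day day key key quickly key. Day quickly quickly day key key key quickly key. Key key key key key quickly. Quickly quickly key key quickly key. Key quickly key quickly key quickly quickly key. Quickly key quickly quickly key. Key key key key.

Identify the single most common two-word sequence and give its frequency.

Bigram frequencies (highest first):
  key key: 15
  key quickly: 9
  quickly key: 9
  quickly quickly: 5
  key day: 2
  day key: 2
  … (3 more, each ≤ 1)

"key key", 15 times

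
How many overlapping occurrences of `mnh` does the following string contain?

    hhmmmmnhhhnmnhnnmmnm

Sliding a length-3 window over the 20 characters (18 positions):
  position 6–8: mnh
  position 12–14: mnh

2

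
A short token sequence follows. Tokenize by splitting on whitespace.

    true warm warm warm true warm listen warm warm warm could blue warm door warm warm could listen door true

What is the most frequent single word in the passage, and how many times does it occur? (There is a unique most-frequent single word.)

Unigram frequencies (highest first):
  warm: 10
  true: 3
  listen: 2
  could: 2
  door: 2
  blue: 1

"warm", 10 times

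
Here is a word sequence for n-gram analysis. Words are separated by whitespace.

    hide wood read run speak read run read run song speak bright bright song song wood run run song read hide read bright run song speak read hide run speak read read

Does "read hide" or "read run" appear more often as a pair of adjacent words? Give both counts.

"read run" (3 vs 2)

"read hide": 2 occurrences
"read run": 3 occurrences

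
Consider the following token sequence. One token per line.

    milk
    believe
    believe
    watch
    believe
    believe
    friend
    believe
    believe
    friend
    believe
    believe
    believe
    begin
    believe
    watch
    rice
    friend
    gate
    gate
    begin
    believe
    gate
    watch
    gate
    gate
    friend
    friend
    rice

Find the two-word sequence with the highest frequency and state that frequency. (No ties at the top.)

"believe believe", 5 times

Bigram frequencies (highest first):
  believe believe: 5
  believe watch: 2
  believe friend: 2
  friend believe: 2
  begin believe: 2
  gate gate: 2
  … (13 more, each ≤ 1)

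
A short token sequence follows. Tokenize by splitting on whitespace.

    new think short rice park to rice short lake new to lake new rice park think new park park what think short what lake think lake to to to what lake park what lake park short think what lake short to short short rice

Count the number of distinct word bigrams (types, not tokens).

33

44 tokens → 43 bigram windows in total.
Repeated bigrams (each contributes count−1 duplicates):
  what lake: 4
  lake new: 2
  lake park: 2
  park what: 2
  rice park: 2
  short rice: 2
  think short: 2
  to to: 2
10 duplicate windows → 43 − 10 = 33 distinct.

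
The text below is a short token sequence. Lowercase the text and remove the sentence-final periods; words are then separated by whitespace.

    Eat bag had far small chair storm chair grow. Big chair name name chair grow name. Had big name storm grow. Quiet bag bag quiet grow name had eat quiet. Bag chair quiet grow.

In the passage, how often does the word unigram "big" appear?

2

Scanning the 34 tokens for "big":
  position 10: big
  position 18: big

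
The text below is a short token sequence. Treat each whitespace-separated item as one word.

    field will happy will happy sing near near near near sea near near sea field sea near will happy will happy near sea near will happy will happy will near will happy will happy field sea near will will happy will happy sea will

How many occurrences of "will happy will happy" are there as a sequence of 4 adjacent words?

Scanning the 41 overlapping 4-gram windows for "will happy will happy":
  position 2–5: will happy will happy
  position 18–21: will happy will happy
  position 25–28: will happy will happy
  position 31–34: will happy will happy
  position 39–42: will happy will happy

5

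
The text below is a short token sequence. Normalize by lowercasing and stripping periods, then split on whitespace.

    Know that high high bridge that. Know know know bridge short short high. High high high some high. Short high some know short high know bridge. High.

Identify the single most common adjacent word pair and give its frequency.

Bigram frequencies (highest first):
  high high: 4
  short high: 3
  know know: 2
  know bridge: 2
  high some: 2
  know that: 1
  … (12 more, each ≤ 1)

"high high", 4 times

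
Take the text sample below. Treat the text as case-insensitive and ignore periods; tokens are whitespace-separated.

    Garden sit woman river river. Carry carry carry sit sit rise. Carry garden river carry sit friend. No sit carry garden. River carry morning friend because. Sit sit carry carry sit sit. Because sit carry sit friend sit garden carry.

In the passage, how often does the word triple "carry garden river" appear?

Scanning the 38 overlapping trigram windows for "carry garden river":
  position 12–14: carry garden river
  position 20–22: carry garden river

2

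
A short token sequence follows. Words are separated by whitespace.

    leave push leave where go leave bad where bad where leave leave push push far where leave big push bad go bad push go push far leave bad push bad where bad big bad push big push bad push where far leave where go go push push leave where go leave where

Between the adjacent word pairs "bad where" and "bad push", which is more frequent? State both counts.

"bad push" (4 vs 3)

"bad where": 3 occurrences
"bad push": 4 occurrences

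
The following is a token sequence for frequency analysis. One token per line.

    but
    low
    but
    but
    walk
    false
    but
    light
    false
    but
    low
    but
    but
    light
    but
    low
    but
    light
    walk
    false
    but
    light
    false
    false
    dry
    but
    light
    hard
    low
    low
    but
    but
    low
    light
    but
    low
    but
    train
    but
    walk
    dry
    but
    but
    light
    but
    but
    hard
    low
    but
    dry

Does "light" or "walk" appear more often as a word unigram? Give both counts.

"light": 7 occurrences
"walk": 3 occurrences

"light" (7 vs 3)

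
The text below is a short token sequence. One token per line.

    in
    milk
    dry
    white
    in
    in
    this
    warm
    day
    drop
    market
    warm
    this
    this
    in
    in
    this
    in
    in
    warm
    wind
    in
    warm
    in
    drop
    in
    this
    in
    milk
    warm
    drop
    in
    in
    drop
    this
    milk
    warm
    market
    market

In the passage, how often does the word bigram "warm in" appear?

Scanning the 38 overlapping bigram windows for "warm in":
  position 23–24: warm in

1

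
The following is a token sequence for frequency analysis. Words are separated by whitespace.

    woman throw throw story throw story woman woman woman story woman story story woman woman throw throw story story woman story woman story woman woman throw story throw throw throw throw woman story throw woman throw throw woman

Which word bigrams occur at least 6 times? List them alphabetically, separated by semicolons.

story woman; throw throw

Bigram counts meeting the condition (at least 6 times):
  story woman: 6
  throw throw: 6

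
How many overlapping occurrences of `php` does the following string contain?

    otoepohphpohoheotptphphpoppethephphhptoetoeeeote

4

Sliding a length-3 window over the 48 characters (46 positions):
  position 8–10: php
  position 20–22: php
  position 22–24: php
  position 32–34: php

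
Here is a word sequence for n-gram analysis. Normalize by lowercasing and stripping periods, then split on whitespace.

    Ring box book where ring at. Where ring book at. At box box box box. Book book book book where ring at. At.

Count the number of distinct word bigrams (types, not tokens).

23 tokens → 22 bigram windows in total.
Repeated bigrams (each contributes count−1 duplicates):
  book book: 3
  box box: 3
  where ring: 3
  at at: 2
  book where: 2
  box book: 2
  ring at: 2
10 duplicate windows → 22 − 10 = 12 distinct.

12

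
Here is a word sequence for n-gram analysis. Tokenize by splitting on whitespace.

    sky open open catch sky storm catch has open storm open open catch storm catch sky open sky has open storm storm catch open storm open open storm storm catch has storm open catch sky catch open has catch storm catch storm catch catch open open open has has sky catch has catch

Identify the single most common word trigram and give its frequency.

Trigram frequencies (highest first):
  catch storm catch: 3
  open open catch: 2
  open catch sky: 2
  storm catch has: 2
  has open storm: 2
  open storm open: 2
  … (35 more, each ≤ 2)

"catch storm catch", 3 times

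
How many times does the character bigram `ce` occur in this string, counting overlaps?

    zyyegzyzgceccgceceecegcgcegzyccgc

5

Sliding a length-2 window over the 33 characters (32 positions):
  position 10–11: ce
  position 15–16: ce
  position 17–18: ce
  position 20–21: ce
  position 25–26: ce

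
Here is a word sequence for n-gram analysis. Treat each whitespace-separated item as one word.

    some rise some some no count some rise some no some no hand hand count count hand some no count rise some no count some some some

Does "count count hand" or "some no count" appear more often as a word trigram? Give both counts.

"count count hand": 1 occurrence
"some no count": 3 occurrences

"some no count" (3 vs 1)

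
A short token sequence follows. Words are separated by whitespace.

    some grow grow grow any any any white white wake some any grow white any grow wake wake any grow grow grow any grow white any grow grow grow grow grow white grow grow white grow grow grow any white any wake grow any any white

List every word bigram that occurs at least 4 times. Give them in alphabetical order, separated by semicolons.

Bigram counts meeting the condition (at least 4 times):
  any grow: 5
  grow any: 4
  grow grow: 11
  grow white: 4

any grow; grow any; grow grow; grow white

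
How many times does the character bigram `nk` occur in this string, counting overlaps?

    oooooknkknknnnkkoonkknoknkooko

5

Sliding a length-2 window over the 30 characters (29 positions):
  position 7–8: nk
  position 10–11: nk
  position 14–15: nk
  position 19–20: nk
  position 25–26: nk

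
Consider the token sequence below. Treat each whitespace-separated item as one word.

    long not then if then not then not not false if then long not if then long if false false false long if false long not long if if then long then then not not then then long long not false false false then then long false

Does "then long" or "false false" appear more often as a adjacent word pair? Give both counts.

"then long": 5 occurrences
"false false": 4 occurrences

"then long" (5 vs 4)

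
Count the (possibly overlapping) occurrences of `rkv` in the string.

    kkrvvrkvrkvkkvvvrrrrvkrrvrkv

Sliding a length-3 window over the 28 characters (26 positions):
  position 6–8: rkv
  position 9–11: rkv
  position 26–28: rkv

3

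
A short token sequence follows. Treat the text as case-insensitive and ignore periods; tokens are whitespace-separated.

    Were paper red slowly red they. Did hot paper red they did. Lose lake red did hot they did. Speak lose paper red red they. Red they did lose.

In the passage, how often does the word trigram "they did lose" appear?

2

Scanning the 27 overlapping trigram windows for "they did lose":
  position 11–13: they did lose
  position 27–29: they did lose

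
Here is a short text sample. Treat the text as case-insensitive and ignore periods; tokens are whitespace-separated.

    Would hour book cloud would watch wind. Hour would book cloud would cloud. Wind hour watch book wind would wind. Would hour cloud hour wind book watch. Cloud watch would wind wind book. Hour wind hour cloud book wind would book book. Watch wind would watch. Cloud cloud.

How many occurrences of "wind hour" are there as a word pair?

3

Scanning the 47 overlapping bigram windows for "wind hour":
  position 7–8: wind hour
  position 14–15: wind hour
  position 35–36: wind hour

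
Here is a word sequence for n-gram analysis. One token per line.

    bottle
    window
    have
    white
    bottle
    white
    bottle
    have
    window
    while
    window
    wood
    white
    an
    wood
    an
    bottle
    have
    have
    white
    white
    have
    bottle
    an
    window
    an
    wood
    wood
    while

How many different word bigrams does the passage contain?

24

29 tokens → 28 bigram windows in total.
Repeated bigrams (each contributes count−1 duplicates):
  an wood: 2
  bottle have: 2
  have white: 2
  white bottle: 2
4 duplicate windows → 28 − 4 = 24 distinct.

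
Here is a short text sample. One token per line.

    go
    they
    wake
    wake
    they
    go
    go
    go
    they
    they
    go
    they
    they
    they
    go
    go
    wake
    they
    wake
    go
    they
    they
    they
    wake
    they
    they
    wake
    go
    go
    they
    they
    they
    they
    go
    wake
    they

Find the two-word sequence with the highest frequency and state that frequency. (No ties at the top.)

"they they", 9 times

Bigram frequencies (highest first):
  they they: 9
  go they: 5
  they wake: 4
  wake they: 4
  they go: 4
  go go: 4
  … (3 more, each ≤ 2)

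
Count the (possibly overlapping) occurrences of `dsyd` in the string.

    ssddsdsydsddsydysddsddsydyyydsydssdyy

4

Sliding a length-4 window over the 37 characters (34 positions):
  position 6–9: dsyd
  position 12–15: dsyd
  position 22–25: dsyd
  position 29–32: dsyd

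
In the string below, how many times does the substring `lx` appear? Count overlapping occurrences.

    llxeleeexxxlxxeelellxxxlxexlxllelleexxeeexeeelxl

Sliding a length-2 window over the 48 characters (47 positions):
  position 2–3: lx
  position 12–13: lx
  position 20–21: lx
  position 24–25: lx
  position 28–29: lx
  position 46–47: lx

6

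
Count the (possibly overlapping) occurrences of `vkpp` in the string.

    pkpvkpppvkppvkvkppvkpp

Sliding a length-4 window over the 22 characters (19 positions):
  position 4–7: vkpp
  position 9–12: vkpp
  position 15–18: vkpp
  position 19–22: vkpp

4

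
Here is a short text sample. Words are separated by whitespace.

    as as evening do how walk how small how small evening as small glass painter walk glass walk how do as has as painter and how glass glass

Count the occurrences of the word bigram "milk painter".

0

Scanning the 27 overlapping bigram windows for "milk painter":
  (none found)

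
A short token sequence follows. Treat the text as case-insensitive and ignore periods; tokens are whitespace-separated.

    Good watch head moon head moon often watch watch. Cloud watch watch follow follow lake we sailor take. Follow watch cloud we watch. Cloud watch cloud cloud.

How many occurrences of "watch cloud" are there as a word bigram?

Scanning the 26 overlapping bigram windows for "watch cloud":
  position 9–10: watch cloud
  position 20–21: watch cloud
  position 23–24: watch cloud
  position 25–26: watch cloud

4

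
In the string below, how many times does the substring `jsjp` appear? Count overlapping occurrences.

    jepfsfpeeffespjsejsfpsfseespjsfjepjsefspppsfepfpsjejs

0

Sliding a length-4 window over the 53 characters (50 positions):
  (no match at any position)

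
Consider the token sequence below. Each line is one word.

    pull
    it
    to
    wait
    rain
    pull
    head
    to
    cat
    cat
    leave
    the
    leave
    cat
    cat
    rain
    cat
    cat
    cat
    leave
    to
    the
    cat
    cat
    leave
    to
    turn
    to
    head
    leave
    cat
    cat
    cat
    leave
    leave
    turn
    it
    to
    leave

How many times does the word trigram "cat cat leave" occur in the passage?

4

Scanning the 37 overlapping trigram windows for "cat cat leave":
  position 9–11: cat cat leave
  position 18–20: cat cat leave
  position 23–25: cat cat leave
  position 32–34: cat cat leave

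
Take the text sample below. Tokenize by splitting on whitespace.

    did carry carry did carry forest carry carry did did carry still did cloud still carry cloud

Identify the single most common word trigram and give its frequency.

"carry carry did", 2 times

Trigram frequencies (highest first):
  carry carry did: 2
  did carry carry: 1
  carry did carry: 1
  did carry forest: 1
  carry forest carry: 1
  forest carry carry: 1
  … (8 more, each ≤ 1)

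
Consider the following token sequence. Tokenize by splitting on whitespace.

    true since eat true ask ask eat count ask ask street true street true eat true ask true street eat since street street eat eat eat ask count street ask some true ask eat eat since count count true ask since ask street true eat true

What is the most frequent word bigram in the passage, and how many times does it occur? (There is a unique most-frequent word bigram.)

Bigram frequencies (highest first):
  true ask: 4
  eat true: 3
  street true: 3
  eat eat: 3
  ask ask: 2
  ask eat: 2
  … (23 more, each ≤ 2)

"true ask", 4 times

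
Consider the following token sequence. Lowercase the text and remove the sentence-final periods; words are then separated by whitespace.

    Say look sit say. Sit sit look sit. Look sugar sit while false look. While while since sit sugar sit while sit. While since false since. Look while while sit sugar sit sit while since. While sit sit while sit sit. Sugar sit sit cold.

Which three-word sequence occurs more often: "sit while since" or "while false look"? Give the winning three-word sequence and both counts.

"sit while since": 2 occurrences
"while false look": 1 occurrence

"sit while since" (2 vs 1)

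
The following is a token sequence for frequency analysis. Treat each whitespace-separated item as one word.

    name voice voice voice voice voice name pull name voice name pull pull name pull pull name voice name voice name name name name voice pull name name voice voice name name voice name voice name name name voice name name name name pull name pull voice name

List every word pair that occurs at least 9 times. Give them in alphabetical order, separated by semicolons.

Bigram counts meeting the condition (at least 9 times):
  name name: 10
  name voice: 9
  voice name: 9

name name; name voice; voice name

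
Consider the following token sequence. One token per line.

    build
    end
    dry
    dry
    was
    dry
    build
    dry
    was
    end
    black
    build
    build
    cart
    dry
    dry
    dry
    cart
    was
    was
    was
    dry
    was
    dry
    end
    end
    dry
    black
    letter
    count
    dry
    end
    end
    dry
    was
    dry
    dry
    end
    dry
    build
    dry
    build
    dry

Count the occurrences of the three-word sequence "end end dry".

2

Scanning the 41 overlapping trigram windows for "end end dry":
  position 25–27: end end dry
  position 32–34: end end dry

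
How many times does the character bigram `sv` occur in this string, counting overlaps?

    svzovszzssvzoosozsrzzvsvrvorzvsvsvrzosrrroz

Sliding a length-2 window over the 43 characters (42 positions):
  position 1–2: sv
  position 10–11: sv
  position 23–24: sv
  position 31–32: sv
  position 33–34: sv

5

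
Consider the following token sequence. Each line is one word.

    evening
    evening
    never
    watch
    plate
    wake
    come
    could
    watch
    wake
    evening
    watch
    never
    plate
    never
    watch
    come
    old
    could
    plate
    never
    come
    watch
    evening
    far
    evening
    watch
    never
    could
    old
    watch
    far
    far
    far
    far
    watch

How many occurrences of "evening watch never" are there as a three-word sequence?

Scanning the 34 overlapping trigram windows for "evening watch never":
  position 11–13: evening watch never
  position 26–28: evening watch never

2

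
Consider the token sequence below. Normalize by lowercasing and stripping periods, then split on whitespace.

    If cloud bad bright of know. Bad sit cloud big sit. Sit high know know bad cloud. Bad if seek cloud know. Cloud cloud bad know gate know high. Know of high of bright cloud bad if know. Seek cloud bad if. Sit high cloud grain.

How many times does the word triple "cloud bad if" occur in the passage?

3

Scanning the 44 overlapping trigram windows for "cloud bad if":
  position 17–19: cloud bad if
  position 35–37: cloud bad if
  position 40–42: cloud bad if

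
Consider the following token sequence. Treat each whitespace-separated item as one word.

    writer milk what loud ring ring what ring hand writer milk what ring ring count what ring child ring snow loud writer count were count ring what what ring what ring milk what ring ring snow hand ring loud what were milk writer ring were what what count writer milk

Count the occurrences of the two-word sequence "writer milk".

Scanning the 49 overlapping bigram windows for "writer milk":
  position 1–2: writer milk
  position 10–11: writer milk
  position 49–50: writer milk

3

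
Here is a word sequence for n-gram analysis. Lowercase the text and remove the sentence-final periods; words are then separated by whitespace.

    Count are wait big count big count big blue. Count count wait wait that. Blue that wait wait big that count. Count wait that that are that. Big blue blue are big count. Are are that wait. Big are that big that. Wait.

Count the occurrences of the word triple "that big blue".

1

Scanning the 41 overlapping trigram windows for "that big blue":
  position 27–29: that big blue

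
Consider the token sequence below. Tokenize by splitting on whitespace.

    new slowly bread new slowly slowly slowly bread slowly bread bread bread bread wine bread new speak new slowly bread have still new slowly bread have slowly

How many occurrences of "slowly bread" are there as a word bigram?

Scanning the 26 overlapping bigram windows for "slowly bread":
  position 2–3: slowly bread
  position 7–8: slowly bread
  position 9–10: slowly bread
  position 19–20: slowly bread
  position 24–25: slowly bread

5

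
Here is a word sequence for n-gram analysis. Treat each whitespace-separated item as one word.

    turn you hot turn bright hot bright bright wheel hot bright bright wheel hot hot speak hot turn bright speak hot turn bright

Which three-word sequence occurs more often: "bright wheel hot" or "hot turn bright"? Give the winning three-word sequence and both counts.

"bright wheel hot": 2 occurrences
"hot turn bright": 3 occurrences

"hot turn bright" (3 vs 2)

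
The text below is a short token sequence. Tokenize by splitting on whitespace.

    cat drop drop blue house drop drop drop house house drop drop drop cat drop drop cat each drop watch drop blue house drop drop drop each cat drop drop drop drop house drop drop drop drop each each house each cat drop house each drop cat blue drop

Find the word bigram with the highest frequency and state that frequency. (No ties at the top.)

Bigram frequencies (highest first):
  drop drop: 14
  cat drop: 4
  house drop: 4
  drop house: 3
  drop cat: 3
  drop blue: 2
  … (13 more, each ≤ 2)

"drop drop", 14 times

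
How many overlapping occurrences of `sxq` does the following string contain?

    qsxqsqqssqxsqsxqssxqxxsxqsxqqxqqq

Sliding a length-3 window over the 33 characters (31 positions):
  position 2–4: sxq
  position 14–16: sxq
  position 18–20: sxq
  position 23–25: sxq
  position 26–28: sxq

5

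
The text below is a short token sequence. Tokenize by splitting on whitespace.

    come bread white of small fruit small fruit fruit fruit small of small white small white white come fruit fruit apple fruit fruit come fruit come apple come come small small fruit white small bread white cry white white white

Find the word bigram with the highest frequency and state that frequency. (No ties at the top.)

"fruit fruit", 4 times

Bigram frequencies (highest first):
  fruit fruit: 4
  small fruit: 3
  white white: 3
  bread white: 2
  of small: 2
  fruit small: 2
  … (19 more, each ≤ 2)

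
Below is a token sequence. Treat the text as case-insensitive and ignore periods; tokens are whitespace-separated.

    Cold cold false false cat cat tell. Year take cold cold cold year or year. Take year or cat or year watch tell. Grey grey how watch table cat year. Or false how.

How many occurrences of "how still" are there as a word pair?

Scanning the 32 overlapping bigram windows for "how still":
  (none found)

0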